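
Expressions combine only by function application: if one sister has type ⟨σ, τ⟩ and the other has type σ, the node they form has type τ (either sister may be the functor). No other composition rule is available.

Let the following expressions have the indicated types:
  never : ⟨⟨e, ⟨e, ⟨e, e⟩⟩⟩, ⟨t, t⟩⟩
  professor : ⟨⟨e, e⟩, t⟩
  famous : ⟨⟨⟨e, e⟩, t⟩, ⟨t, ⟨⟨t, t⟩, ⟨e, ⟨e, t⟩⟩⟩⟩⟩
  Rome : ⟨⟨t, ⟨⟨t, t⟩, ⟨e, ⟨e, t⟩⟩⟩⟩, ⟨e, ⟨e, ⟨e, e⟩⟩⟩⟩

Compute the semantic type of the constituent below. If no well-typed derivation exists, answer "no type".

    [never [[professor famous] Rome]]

[professor famous]: functor famous : ⟨⟨⟨e, e⟩, t⟩, ⟨t, ⟨⟨t, t⟩, ⟨e, ⟨e, t⟩⟩⟩⟩⟩, argument professor : ⟨⟨e, e⟩, t⟩; result ⟨t, ⟨⟨t, t⟩, ⟨e, ⟨e, t⟩⟩⟩⟩.
[[professor famous] Rome]: functor Rome : ⟨⟨t, ⟨⟨t, t⟩, ⟨e, ⟨e, t⟩⟩⟩⟩, ⟨e, ⟨e, ⟨e, e⟩⟩⟩⟩, argument [professor famous] : ⟨t, ⟨⟨t, t⟩, ⟨e, ⟨e, t⟩⟩⟩⟩; result ⟨e, ⟨e, ⟨e, e⟩⟩⟩.
[never [[professor famous] Rome]]: functor never : ⟨⟨e, ⟨e, ⟨e, e⟩⟩⟩, ⟨t, t⟩⟩, argument [[professor famous] Rome] : ⟨e, ⟨e, ⟨e, e⟩⟩⟩; result ⟨t, t⟩.

⟨t, t⟩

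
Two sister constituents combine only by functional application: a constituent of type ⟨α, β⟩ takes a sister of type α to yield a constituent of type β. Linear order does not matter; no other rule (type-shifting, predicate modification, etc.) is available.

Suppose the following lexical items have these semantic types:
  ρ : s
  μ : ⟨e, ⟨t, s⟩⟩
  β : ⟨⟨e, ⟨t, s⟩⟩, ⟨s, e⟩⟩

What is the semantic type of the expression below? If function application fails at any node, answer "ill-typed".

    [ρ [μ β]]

e

[μ β]: ⟨⟨e, ⟨t, s⟩⟩, ⟨s, e⟩⟩ applied to ⟨e, ⟨t, s⟩⟩ yields ⟨s, e⟩.
[ρ [μ β]]: ⟨s, e⟩ applied to s yields e.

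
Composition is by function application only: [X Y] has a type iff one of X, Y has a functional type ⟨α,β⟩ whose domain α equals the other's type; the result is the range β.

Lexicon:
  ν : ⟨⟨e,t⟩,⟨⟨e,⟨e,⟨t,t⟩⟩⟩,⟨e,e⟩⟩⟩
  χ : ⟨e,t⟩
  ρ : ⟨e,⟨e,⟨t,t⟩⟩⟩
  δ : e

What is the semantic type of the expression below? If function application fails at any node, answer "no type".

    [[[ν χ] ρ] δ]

e

[ν χ]: ⟨⟨e,t⟩,⟨⟨e,⟨e,⟨t,t⟩⟩⟩,⟨e,e⟩⟩⟩ applied to ⟨e,t⟩ yields ⟨⟨e,⟨e,⟨t,t⟩⟩⟩,⟨e,e⟩⟩.
[[ν χ] ρ]: ⟨⟨e,⟨e,⟨t,t⟩⟩⟩,⟨e,e⟩⟩ applied to ⟨e,⟨e,⟨t,t⟩⟩⟩ yields ⟨e,e⟩.
[[[ν χ] ρ] δ]: ⟨e,e⟩ applied to e yields e.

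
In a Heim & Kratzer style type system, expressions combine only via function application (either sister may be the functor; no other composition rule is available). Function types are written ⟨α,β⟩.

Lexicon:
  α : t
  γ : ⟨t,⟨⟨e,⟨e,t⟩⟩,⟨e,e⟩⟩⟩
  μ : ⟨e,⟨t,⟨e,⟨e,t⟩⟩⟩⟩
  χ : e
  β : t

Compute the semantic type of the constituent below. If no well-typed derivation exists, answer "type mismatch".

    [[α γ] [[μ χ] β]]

[α γ]: γ is ⟨t,⟨⟨e,⟨e,t⟩⟩,⟨e,e⟩⟩⟩, α is t; result ⟨⟨e,⟨e,t⟩⟩,⟨e,e⟩⟩.
[μ χ]: μ is ⟨e,⟨t,⟨e,⟨e,t⟩⟩⟩⟩, χ is e; result ⟨t,⟨e,⟨e,t⟩⟩⟩.
[[μ χ] β]: [μ χ] is ⟨t,⟨e,⟨e,t⟩⟩⟩, β is t; result ⟨e,⟨e,t⟩⟩.
[[α γ] [[μ χ] β]]: [α γ] is ⟨⟨e,⟨e,t⟩⟩,⟨e,e⟩⟩, [[μ χ] β] is ⟨e,⟨e,t⟩⟩; result ⟨e,e⟩.

⟨e,e⟩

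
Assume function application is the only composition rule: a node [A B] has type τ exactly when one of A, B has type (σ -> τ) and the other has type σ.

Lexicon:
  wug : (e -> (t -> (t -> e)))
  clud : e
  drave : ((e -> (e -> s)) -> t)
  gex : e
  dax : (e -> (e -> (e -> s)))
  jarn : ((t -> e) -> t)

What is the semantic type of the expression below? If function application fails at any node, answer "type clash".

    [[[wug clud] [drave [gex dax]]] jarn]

t

At [wug clud], wug : (e -> (t -> (t -> e))) takes clud : e, giving (t -> (t -> e)).
At [gex dax], dax : (e -> (e -> (e -> s))) takes gex : e, giving (e -> (e -> s)).
At [drave [gex dax]], drave : ((e -> (e -> s)) -> t) takes [gex dax] : (e -> (e -> s)), giving t.
At [[wug clud] [drave [gex dax]]], [wug clud] : (t -> (t -> e)) takes [drave [gex dax]] : t, giving (t -> e).
At [[[wug clud] [drave [gex dax]]] jarn], jarn : ((t -> e) -> t) takes [[wug clud] [drave [gex dax]]] : (t -> e), giving t.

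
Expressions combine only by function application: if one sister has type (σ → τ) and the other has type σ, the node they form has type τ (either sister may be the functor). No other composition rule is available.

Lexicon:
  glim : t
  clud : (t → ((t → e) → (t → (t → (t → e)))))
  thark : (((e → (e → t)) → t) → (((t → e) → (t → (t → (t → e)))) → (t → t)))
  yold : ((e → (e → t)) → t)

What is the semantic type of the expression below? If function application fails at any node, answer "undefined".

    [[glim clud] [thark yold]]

[glim clud]: clud is (t → ((t → e) → (t → (t → (t → e))))), glim is t; result ((t → e) → (t → (t → (t → e)))).
[thark yold]: thark is (((e → (e → t)) → t) → (((t → e) → (t → (t → (t → e)))) → (t → t))), yold is ((e → (e → t)) → t); result (((t → e) → (t → (t → (t → e)))) → (t → t)).
[[glim clud] [thark yold]]: [thark yold] is (((t → e) → (t → (t → (t → e)))) → (t → t)), [glim clud] is ((t → e) → (t → (t → (t → e)))); result (t → t).

(t → t)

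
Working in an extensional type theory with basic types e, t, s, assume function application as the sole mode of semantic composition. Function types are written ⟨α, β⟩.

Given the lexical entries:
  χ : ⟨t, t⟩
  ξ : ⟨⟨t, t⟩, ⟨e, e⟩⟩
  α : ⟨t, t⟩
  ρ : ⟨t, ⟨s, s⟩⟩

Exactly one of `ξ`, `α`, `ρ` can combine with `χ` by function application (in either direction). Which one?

ξ

ξ — combines: ξ : ⟨⟨t, t⟩, ⟨e, e⟩⟩ takes χ : ⟨t, t⟩ as argument, giving ⟨e, e⟩.
α : ⟨t, t⟩ — χ needs t; α needs t; neither fits.
ρ : ⟨t, ⟨s, s⟩⟩ — χ needs t; ρ needs t; neither fits.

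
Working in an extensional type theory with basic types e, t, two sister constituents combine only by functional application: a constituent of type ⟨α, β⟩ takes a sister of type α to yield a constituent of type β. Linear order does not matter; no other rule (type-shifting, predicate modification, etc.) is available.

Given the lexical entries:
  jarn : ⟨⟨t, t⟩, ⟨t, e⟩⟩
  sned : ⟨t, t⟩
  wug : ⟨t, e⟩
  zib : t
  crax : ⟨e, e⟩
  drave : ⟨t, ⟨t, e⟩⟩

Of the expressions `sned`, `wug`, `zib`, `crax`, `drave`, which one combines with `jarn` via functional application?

sned — combines: jarn : ⟨⟨t, t⟩, ⟨t, e⟩⟩ takes sned : ⟨t, t⟩ as argument, giving ⟨t, e⟩.
wug : ⟨t, e⟩ — neither side's domain matches the other.
zib : t — neither side's domain matches the other.
crax : ⟨e, e⟩ — neither side's domain matches the other.
drave : ⟨t, ⟨t, e⟩⟩ — neither side's domain matches the other.

sned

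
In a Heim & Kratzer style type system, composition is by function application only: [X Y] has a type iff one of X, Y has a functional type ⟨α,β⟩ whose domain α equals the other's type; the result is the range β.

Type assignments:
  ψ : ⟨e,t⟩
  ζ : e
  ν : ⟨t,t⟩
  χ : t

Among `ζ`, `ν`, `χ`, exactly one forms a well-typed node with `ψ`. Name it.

ζ

ζ — combines: ψ : ⟨e,t⟩ takes ζ : e as argument, giving t.
ν : ⟨t,t⟩ — does not combine with ψ.
χ : t — does not combine with ψ.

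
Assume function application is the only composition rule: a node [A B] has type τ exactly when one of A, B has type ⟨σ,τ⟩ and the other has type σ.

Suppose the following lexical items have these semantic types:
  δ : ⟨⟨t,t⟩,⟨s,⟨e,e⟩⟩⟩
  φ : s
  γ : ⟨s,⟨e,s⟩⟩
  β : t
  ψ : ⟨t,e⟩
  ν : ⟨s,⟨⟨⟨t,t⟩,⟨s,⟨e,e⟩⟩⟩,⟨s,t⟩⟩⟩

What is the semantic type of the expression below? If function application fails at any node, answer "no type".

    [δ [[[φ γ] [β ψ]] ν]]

⟨s,t⟩

At [φ γ], γ : ⟨s,⟨e,s⟩⟩ takes φ : s, giving ⟨e,s⟩.
At [β ψ], ψ : ⟨t,e⟩ takes β : t, giving e.
At [[φ γ] [β ψ]], [φ γ] : ⟨e,s⟩ takes [β ψ] : e, giving s.
At [[[φ γ] [β ψ]] ν], ν : ⟨s,⟨⟨⟨t,t⟩,⟨s,⟨e,e⟩⟩⟩,⟨s,t⟩⟩⟩ takes [[φ γ] [β ψ]] : s, giving ⟨⟨⟨t,t⟩,⟨s,⟨e,e⟩⟩⟩,⟨s,t⟩⟩.
At [δ [[[φ γ] [β ψ]] ν]], [[[φ γ] [β ψ]] ν] : ⟨⟨⟨t,t⟩,⟨s,⟨e,e⟩⟩⟩,⟨s,t⟩⟩ takes δ : ⟨⟨t,t⟩,⟨s,⟨e,e⟩⟩⟩, giving ⟨s,t⟩.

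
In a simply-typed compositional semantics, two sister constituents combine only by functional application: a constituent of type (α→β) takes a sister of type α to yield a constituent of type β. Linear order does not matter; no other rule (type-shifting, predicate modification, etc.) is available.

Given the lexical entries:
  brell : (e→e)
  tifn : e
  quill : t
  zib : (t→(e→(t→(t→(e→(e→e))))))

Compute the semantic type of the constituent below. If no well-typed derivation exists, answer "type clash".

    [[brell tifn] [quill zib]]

(t→(t→(e→(e→e))))

At [brell tifn], brell : (e→e) takes tifn : e, giving e.
At [quill zib], zib : (t→(e→(t→(t→(e→(e→e)))))) takes quill : t, giving (e→(t→(t→(e→(e→e))))).
At [[brell tifn] [quill zib]], [quill zib] : (e→(t→(t→(e→(e→e))))) takes [brell tifn] : e, giving (t→(t→(e→(e→e)))).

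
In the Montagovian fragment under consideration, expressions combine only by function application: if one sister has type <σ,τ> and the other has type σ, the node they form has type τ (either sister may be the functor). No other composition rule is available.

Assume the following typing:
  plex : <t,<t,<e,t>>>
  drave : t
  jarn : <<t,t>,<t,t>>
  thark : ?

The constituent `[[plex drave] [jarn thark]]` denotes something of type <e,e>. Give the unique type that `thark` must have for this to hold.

<<<t,t>,<t,t>>,<<t,<e,t>>,<e,e>>>

For [[plex drave] [jarn thark]] to have type <e,e> with [plex drave] of type <t,<e,t>>, [jarn thark] must be the function: [jarn thark] : <<t,<e,t>>,<e,e>>.
For [jarn thark] to have type <<t,<e,t>>,<e,e>> with jarn of type <<t,t>,<t,t>>, thark must be the function: thark : <<<t,t>,<t,t>>,<<t,<e,t>>,<e,e>>>.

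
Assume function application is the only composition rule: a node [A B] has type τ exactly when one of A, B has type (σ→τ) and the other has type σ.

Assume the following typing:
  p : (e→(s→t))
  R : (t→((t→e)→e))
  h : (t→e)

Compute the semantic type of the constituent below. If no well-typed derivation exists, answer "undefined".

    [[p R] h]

At [p R]: neither (e→(s→t)) nor (t→((t→e)→e)) can take the other as argument; the node is ill-typed.

undefined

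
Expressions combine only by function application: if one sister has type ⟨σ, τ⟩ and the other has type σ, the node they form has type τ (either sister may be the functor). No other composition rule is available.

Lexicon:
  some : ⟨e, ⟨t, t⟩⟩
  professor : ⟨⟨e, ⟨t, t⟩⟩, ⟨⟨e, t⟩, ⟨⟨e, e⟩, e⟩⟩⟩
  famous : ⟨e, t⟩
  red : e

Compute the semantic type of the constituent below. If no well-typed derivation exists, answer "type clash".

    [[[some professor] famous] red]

type clash

[some professor]: professor is ⟨⟨e, ⟨t, t⟩⟩, ⟨⟨e, t⟩, ⟨⟨e, e⟩, e⟩⟩⟩, some is ⟨e, ⟨t, t⟩⟩; result ⟨⟨e, t⟩, ⟨⟨e, e⟩, e⟩⟩.
[[some professor] famous]: [some professor] is ⟨⟨e, t⟩, ⟨⟨e, e⟩, e⟩⟩, famous is ⟨e, t⟩; result ⟨⟨e, e⟩, e⟩.
[[[some professor] famous] red]: ⟨⟨e, e⟩, e⟩ with e — neither is a function whose domain matches the other; composition fails here.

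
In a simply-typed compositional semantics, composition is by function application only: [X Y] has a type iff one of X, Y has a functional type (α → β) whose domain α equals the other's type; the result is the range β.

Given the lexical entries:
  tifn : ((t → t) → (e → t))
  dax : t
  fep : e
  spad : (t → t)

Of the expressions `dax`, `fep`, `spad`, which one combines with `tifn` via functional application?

spad

dax : t — does not combine with tifn.
fep : e — does not combine with tifn.
spad — combines: tifn : ((t → t) → (e → t)) takes spad : (t → t) as argument, giving (e → t).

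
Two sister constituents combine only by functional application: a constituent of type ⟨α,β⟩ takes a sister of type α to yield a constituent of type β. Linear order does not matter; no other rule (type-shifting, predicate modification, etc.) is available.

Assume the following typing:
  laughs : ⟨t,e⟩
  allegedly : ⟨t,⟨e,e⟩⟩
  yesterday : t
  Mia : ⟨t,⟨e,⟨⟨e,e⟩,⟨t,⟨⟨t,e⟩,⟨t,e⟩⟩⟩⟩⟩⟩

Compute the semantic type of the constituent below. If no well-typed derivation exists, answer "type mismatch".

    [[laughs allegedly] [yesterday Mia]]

type mismatch

[laughs allegedly]: ⟨t,e⟩ with ⟨t,⟨e,e⟩⟩ — neither is a function whose domain matches the other; composition fails here.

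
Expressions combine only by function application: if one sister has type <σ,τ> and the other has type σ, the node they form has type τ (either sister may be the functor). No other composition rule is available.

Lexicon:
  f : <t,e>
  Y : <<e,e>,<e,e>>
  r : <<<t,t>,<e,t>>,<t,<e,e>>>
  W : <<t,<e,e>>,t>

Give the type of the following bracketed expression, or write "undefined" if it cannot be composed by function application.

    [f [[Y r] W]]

At [Y r]: neither <<e,e>,<e,e>> nor <<<t,t>,<e,t>>,<t,<e,e>>> can take the other as argument; the node is ill-typed.

undefined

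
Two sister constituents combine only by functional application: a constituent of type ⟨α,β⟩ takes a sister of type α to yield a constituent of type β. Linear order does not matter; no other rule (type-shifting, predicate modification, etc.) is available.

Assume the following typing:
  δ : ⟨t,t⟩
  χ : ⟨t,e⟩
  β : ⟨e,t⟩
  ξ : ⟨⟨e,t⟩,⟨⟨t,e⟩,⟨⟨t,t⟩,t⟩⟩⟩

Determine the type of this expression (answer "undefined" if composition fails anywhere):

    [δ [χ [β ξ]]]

[β ξ]: ⟨⟨e,t⟩,⟨⟨t,e⟩,⟨⟨t,t⟩,t⟩⟩⟩ applied to ⟨e,t⟩ yields ⟨⟨t,e⟩,⟨⟨t,t⟩,t⟩⟩.
[χ [β ξ]]: ⟨⟨t,e⟩,⟨⟨t,t⟩,t⟩⟩ applied to ⟨t,e⟩ yields ⟨⟨t,t⟩,t⟩.
[δ [χ [β ξ]]]: ⟨⟨t,t⟩,t⟩ applied to ⟨t,t⟩ yields t.

t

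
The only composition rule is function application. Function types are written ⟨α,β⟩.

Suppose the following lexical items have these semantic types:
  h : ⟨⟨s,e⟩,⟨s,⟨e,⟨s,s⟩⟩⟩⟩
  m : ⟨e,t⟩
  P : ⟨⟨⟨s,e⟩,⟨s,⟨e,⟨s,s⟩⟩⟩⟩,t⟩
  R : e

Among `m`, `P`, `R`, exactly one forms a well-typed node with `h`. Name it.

m : ⟨e,t⟩ — does not combine with h.
P — combines: P : ⟨⟨⟨s,e⟩,⟨s,⟨e,⟨s,s⟩⟩⟩⟩,t⟩ takes h : ⟨⟨s,e⟩,⟨s,⟨e,⟨s,s⟩⟩⟩⟩ as argument, giving t.
R : e — does not combine with h.

P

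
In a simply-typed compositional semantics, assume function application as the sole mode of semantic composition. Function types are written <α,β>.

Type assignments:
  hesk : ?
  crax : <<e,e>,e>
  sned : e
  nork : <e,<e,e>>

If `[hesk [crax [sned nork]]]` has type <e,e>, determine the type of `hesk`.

<e,<e,e>>

At [hesk [crax [sned nork]]] (required: <e,e>): [crax [sned nork]] is e, which is not a function with range <e,e>; hence hesk is the functor — type <e,<e,e>>.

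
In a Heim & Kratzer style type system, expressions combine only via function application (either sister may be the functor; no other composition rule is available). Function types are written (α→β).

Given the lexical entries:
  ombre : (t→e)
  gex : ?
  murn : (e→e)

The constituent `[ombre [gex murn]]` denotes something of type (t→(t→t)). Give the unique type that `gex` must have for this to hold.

((e→e)→((t→e)→(t→(t→t))))

[ombre [gex murn]] is required to be (t→(t→t)). ombre : (t→e) cannot yield (t→(t→t)) as functor, so [gex murn] : ((t→e)→(t→(t→t))).
[gex murn] is required to be ((t→e)→(t→(t→t))). murn : (e→e) cannot yield ((t→e)→(t→(t→t))) as functor, so gex : ((e→e)→((t→e)→(t→(t→t)))).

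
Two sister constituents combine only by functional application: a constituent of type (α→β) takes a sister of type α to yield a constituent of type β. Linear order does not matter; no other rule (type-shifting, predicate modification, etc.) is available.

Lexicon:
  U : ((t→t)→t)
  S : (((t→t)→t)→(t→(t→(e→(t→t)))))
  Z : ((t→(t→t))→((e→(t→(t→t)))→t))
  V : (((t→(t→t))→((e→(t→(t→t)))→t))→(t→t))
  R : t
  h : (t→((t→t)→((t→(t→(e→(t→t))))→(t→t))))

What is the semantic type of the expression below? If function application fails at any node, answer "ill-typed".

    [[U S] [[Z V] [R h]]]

(t→t)

[U S]: functor S : (((t→t)→t)→(t→(t→(e→(t→t))))), argument U : ((t→t)→t); result (t→(t→(e→(t→t)))).
[Z V]: functor V : (((t→(t→t))→((e→(t→(t→t)))→t))→(t→t)), argument Z : ((t→(t→t))→((e→(t→(t→t)))→t)); result (t→t).
[R h]: functor h : (t→((t→t)→((t→(t→(e→(t→t))))→(t→t)))), argument R : t; result ((t→t)→((t→(t→(e→(t→t))))→(t→t))).
[[Z V] [R h]]: functor [R h] : ((t→t)→((t→(t→(e→(t→t))))→(t→t))), argument [Z V] : (t→t); result ((t→(t→(e→(t→t))))→(t→t)).
[[U S] [[Z V] [R h]]]: functor [[Z V] [R h]] : ((t→(t→(e→(t→t))))→(t→t)), argument [U S] : (t→(t→(e→(t→t)))); result (t→t).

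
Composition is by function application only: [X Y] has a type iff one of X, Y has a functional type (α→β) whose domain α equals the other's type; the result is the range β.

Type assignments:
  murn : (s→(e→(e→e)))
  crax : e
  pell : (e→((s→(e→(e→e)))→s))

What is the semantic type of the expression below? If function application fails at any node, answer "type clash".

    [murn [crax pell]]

[crax pell]: pell is (e→((s→(e→(e→e)))→s)), crax is e; result ((s→(e→(e→e)))→s).
[murn [crax pell]]: [crax pell] is ((s→(e→(e→e)))→s), murn is (s→(e→(e→e))); result s.

s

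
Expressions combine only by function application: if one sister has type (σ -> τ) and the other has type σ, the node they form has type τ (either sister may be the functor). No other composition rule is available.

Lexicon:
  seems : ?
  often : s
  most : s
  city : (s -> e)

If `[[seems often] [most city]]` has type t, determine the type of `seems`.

At [[seems often] [most city]] (required: t): [most city] is e, which is not a function with range t; hence [seems often] is the functor — type (e -> t).
At [seems often] (required: (e -> t)): often is s, which is not a function with range (e -> t); hence seems is the functor — type (s -> (e -> t)).

(s -> (e -> t))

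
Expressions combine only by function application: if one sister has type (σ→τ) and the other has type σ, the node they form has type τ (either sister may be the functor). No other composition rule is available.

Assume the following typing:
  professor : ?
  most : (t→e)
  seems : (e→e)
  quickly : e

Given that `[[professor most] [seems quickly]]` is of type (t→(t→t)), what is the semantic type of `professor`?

((t→e)→(e→(t→(t→t))))

[[professor most] [seems quickly]] must have type (t→(t→t)). The sister [seems quickly] has type e; that is not a function onto (t→(t→t)), so [professor most] must be the functor, of type (e→(t→(t→t))).
[professor most] must have type (e→(t→(t→t))). The sister most has type (t→e); that is not a function onto (e→(t→(t→t))), so professor must be the functor, of type ((t→e)→(e→(t→(t→t)))).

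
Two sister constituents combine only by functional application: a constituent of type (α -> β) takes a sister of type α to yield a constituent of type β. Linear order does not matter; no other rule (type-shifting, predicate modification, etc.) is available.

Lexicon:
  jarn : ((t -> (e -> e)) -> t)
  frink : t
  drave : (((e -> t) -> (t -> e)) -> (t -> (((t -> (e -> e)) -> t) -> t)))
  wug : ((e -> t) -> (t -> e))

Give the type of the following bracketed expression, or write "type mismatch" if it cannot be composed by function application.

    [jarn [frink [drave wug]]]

[drave wug] — drave of type (((e -> t) -> (t -> e)) -> (t -> (((t -> (e -> e)) -> t) -> t))) combines with wug of type ((e -> t) -> (t -> e)): type (t -> (((t -> (e -> e)) -> t) -> t)).
[frink [drave wug]] — [drave wug] of type (t -> (((t -> (e -> e)) -> t) -> t)) combines with frink of type t: type (((t -> (e -> e)) -> t) -> t).
[jarn [frink [drave wug]]] — [frink [drave wug]] of type (((t -> (e -> e)) -> t) -> t) combines with jarn of type ((t -> (e -> e)) -> t): type t.

t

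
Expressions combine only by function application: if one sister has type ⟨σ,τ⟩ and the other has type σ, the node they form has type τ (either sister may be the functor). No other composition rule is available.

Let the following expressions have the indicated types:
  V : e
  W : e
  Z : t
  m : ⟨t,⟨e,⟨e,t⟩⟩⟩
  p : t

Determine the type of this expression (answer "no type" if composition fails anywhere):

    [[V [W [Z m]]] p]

At [Z m], m : ⟨t,⟨e,⟨e,t⟩⟩⟩ takes Z : t, giving ⟨e,⟨e,t⟩⟩.
At [W [Z m]], [Z m] : ⟨e,⟨e,t⟩⟩ takes W : e, giving ⟨e,t⟩.
At [V [W [Z m]]], [W [Z m]] : ⟨e,t⟩ takes V : e, giving t.
[[V [W [Z m]]] p]: t with t — neither is a function whose domain matches the other; composition fails here.

no type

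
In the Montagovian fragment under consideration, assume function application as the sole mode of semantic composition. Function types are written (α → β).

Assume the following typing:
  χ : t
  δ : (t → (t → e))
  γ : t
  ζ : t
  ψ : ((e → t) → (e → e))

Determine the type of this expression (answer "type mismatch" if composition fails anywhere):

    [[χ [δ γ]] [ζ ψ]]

type mismatch

[δ γ]: δ is (t → (t → e)), γ is t; result (t → e).
[χ [δ γ]]: [δ γ] is (t → e), χ is t; result e.
[ζ ψ]: t and ((e → t) → (e → e)) cannot combine by function application — type clash.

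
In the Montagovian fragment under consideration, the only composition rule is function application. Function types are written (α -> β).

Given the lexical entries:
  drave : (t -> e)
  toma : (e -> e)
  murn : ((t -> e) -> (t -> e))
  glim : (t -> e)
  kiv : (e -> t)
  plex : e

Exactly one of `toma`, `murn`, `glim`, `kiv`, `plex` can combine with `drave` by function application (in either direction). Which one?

murn

toma : (e -> e) — drave needs t; toma needs e; neither fits.
murn — combines: murn : ((t -> e) -> (t -> e)) takes drave : (t -> e) as argument, giving (t -> e).
glim : (t -> e) — drave needs t; glim needs t; neither fits.
kiv : (e -> t) — drave needs t; kiv needs e; neither fits.
plex : e — drave needs t; plex needs nothing (atomic); neither fits.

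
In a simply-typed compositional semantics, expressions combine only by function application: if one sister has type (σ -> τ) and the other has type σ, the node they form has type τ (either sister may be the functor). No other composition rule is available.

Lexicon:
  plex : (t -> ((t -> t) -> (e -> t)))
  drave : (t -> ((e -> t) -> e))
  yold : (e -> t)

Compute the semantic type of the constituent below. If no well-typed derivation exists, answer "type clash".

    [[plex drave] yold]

type clash

[plex drave]: (t -> ((t -> t) -> (e -> t))) with (t -> ((e -> t) -> e)) — neither is a function whose domain matches the other; composition fails here.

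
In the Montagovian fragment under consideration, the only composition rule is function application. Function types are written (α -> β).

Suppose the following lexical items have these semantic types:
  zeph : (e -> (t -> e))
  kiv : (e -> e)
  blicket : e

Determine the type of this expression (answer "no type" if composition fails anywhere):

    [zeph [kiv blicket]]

(t -> e)

[kiv blicket]: (e -> e) applied to e yields e.
[zeph [kiv blicket]]: (e -> (t -> e)) applied to e yields (t -> e).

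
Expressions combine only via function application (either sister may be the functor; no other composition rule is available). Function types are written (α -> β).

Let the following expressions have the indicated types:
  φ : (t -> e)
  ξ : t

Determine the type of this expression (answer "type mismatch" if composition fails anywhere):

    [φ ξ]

e

[φ ξ]: functor φ : (t -> e), argument ξ : t; result e.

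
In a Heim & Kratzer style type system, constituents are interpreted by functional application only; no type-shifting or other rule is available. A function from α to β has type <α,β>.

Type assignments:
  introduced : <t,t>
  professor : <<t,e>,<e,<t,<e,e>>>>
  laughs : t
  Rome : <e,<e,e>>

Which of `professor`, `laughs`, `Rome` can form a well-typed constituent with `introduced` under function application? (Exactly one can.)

laughs

professor : <<t,e>,<e,<t,<e,e>>>> — neither side's domain matches the other.
laughs — combines: introduced : <t,t> takes laughs : t as argument, giving t.
Rome : <e,<e,e>> — neither side's domain matches the other.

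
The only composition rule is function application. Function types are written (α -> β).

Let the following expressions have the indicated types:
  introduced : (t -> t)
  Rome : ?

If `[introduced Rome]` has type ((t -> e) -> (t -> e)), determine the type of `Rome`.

((t -> t) -> ((t -> e) -> (t -> e)))

[introduced Rome] must have type ((t -> e) -> (t -> e)). The sister introduced has type (t -> t); that is not a function onto ((t -> e) -> (t -> e)), so Rome must be the functor, of type ((t -> t) -> ((t -> e) -> (t -> e))).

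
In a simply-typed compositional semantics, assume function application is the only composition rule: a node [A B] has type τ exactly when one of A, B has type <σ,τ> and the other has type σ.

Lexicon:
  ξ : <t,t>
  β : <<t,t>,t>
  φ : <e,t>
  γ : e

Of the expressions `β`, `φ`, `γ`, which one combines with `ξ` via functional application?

β — combines: β : <<t,t>,t> takes ξ : <t,t> as argument, giving t.
φ : <e,t> — does not combine with ξ.
γ : e — does not combine with ξ.

β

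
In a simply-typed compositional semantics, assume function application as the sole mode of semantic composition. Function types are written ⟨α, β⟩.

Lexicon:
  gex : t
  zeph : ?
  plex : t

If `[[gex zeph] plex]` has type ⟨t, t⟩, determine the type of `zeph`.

⟨t, ⟨t, ⟨t, t⟩⟩⟩

[[gex zeph] plex] must have type ⟨t, t⟩. The sister plex has type t; that is not a function onto ⟨t, t⟩, so [gex zeph] must be the functor, of type ⟨t, ⟨t, t⟩⟩.
[gex zeph] must have type ⟨t, ⟨t, t⟩⟩. The sister gex has type t; that is not a function onto ⟨t, ⟨t, t⟩⟩, so zeph must be the functor, of type ⟨t, ⟨t, ⟨t, t⟩⟩⟩.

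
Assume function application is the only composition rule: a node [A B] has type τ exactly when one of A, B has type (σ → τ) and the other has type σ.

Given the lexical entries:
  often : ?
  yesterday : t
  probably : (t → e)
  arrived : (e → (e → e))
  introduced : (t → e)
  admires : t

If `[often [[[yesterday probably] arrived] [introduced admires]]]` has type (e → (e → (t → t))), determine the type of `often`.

(e → (e → (e → (t → t))))

At [often [[[yesterday probably] arrived] [introduced admires]]] (required: (e → (e → (t → t)))): [[[yesterday probably] arrived] [introduced admires]] is e, which is not a function with range (e → (e → (t → t))); hence often is the functor — type (e → (e → (e → (t → t)))).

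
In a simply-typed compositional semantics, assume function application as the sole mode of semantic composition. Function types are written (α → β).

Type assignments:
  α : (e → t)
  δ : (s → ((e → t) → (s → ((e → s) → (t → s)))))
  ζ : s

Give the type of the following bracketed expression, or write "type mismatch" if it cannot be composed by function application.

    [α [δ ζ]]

[δ ζ]: δ is (s → ((e → t) → (s → ((e → s) → (t → s))))), ζ is s; result ((e → t) → (s → ((e → s) → (t → s)))).
[α [δ ζ]]: [δ ζ] is ((e → t) → (s → ((e → s) → (t → s)))), α is (e → t); result (s → ((e → s) → (t → s))).

(s → ((e → s) → (t → s)))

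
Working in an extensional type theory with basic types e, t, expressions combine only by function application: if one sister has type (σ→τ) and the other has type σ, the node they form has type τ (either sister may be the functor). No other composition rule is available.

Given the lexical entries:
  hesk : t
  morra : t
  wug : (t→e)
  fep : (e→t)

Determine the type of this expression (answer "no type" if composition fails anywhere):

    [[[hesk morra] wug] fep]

At [hesk morra]: neither t nor t can take the other as argument; the node is ill-typed.

no type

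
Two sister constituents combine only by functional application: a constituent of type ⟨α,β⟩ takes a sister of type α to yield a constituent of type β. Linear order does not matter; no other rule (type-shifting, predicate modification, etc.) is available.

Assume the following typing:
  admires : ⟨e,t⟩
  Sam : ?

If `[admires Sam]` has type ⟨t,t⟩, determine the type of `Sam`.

[admires Sam] is required to be ⟨t,t⟩. admires : ⟨e,t⟩ cannot yield ⟨t,t⟩ as functor, so Sam : ⟨⟨e,t⟩,⟨t,t⟩⟩.

⟨⟨e,t⟩,⟨t,t⟩⟩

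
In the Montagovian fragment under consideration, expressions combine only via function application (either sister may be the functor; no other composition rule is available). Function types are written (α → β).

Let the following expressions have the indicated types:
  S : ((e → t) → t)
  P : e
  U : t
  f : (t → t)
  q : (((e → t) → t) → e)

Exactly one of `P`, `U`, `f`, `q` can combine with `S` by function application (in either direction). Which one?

q

P : e — does not combine with S.
U : t — does not combine with S.
f : (t → t) — does not combine with S.
q — combines: q : (((e → t) → t) → e) takes S : ((e → t) → t) as argument, giving e.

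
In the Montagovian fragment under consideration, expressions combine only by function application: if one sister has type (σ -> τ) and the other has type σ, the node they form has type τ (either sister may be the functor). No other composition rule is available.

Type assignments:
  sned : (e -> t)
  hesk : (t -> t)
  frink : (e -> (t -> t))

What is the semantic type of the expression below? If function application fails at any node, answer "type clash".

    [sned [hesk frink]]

At [hesk frink]: neither (t -> t) nor (e -> (t -> t)) can take the other as argument; the node is ill-typed.

type clash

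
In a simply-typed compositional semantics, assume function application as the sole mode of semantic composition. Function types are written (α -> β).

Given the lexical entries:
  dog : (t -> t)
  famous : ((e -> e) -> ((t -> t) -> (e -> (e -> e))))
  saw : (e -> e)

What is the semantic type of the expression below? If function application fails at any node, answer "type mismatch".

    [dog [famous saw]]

[famous saw] — famous of type ((e -> e) -> ((t -> t) -> (e -> (e -> e)))) combines with saw of type (e -> e): type ((t -> t) -> (e -> (e -> e))).
[dog [famous saw]] — [famous saw] of type ((t -> t) -> (e -> (e -> e))) combines with dog of type (t -> t): type (e -> (e -> e)).

(e -> (e -> e))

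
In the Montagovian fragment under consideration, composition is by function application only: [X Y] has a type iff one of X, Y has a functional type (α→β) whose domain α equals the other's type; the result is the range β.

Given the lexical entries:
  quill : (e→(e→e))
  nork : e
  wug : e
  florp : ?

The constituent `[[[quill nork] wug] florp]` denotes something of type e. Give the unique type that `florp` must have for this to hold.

[[[quill nork] wug] florp] must have type e. The sister [[quill nork] wug] has type e; that is not a function onto e, so florp must be the functor, of type (e→e).

(e→e)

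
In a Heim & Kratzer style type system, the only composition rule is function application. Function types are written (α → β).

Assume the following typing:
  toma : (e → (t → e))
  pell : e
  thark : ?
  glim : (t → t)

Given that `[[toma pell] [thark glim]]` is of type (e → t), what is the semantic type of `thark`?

((t → t) → ((t → e) → (e → t)))

At [[toma pell] [thark glim]] (required: (e → t)): [toma pell] is (t → e), which is not a function with range (e → t); hence [thark glim] is the functor — type ((t → e) → (e → t)).
At [thark glim] (required: ((t → e) → (e → t))): glim is (t → t), which is not a function with range ((t → e) → (e → t)); hence thark is the functor — type ((t → t) → ((t → e) → (e → t))).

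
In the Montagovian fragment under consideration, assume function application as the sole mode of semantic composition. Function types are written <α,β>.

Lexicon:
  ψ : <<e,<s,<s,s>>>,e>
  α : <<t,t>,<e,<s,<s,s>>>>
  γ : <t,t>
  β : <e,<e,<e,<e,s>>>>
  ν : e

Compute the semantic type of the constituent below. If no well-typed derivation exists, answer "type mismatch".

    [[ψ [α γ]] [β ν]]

At [α γ], α : <<t,t>,<e,<s,<s,s>>>> takes γ : <t,t>, giving <e,<s,<s,s>>>.
At [ψ [α γ]], ψ : <<e,<s,<s,s>>>,e> takes [α γ] : <e,<s,<s,s>>>, giving e.
At [β ν], β : <e,<e,<e,<e,s>>>> takes ν : e, giving <e,<e,<e,s>>>.
At [[ψ [α γ]] [β ν]], [β ν] : <e,<e,<e,s>>> takes [ψ [α γ]] : e, giving <e,<e,s>>.

<e,<e,s>>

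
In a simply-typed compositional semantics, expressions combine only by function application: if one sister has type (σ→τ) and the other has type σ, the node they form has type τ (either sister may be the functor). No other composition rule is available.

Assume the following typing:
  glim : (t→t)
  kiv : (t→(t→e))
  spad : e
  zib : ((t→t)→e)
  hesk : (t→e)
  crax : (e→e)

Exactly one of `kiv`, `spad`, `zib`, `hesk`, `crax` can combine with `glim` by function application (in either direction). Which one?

kiv : (t→(t→e)) — glim needs t; kiv needs t; neither fits.
spad : e — glim needs t; spad needs nothing (atomic); neither fits.
zib — combines: zib : ((t→t)→e) takes glim : (t→t) as argument, giving e.
hesk : (t→e) — glim needs t; hesk needs t; neither fits.
crax : (e→e) — glim needs t; crax needs e; neither fits.

zib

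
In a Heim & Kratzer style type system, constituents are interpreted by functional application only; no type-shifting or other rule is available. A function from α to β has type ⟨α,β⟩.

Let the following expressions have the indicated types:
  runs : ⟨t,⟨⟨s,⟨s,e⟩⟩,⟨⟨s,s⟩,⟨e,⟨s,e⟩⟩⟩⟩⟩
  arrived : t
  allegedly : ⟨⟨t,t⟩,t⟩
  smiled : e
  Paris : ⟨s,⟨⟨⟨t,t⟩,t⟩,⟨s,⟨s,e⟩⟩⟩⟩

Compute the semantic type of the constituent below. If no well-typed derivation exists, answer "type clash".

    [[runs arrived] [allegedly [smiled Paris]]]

[runs arrived]: ⟨t,⟨⟨s,⟨s,e⟩⟩,⟨⟨s,s⟩,⟨e,⟨s,e⟩⟩⟩⟩⟩ applied to t yields ⟨⟨s,⟨s,e⟩⟩,⟨⟨s,s⟩,⟨e,⟨s,e⟩⟩⟩⟩.
At [smiled Paris]: neither e nor ⟨s,⟨⟨⟨t,t⟩,t⟩,⟨s,⟨s,e⟩⟩⟩⟩ can take the other as argument; the node is ill-typed.

type clash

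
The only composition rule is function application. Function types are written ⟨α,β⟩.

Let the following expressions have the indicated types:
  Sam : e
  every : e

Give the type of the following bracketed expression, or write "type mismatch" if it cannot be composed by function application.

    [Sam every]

At [Sam every]: neither e nor e can take the other as argument; the node is ill-typed.

type mismatch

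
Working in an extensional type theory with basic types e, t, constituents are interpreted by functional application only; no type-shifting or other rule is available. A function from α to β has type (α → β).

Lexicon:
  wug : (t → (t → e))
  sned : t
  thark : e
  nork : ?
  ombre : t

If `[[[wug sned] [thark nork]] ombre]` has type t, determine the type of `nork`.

[[[wug sned] [thark nork]] ombre] must have type t. The sister ombre has type t; that is not a function onto t, so [[wug sned] [thark nork]] must be the functor, of type (t → t).
[[wug sned] [thark nork]] must have type (t → t). The sister [wug sned] has type (t → e); that is not a function onto (t → t), so [thark nork] must be the functor, of type ((t → e) → (t → t)).
[thark nork] must have type ((t → e) → (t → t)). The sister thark has type e; that is not a function onto ((t → e) → (t → t)), so nork must be the functor, of type (e → ((t → e) → (t → t))).

(e → ((t → e) → (t → t)))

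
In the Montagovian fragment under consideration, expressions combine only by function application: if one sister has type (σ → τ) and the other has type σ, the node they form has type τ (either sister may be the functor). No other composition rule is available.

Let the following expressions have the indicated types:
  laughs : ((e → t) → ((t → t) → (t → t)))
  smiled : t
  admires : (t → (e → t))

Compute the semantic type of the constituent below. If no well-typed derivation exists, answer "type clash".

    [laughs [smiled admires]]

((t → t) → (t → t))

[smiled admires]: functor admires : (t → (e → t)), argument smiled : t; result (e → t).
[laughs [smiled admires]]: functor laughs : ((e → t) → ((t → t) → (t → t))), argument [smiled admires] : (e → t); result ((t → t) → (t → t)).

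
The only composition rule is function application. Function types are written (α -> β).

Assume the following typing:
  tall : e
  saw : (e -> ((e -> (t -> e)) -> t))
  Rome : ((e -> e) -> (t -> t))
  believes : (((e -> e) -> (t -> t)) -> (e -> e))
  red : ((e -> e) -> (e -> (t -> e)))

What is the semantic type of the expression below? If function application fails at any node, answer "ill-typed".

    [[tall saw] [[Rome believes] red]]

t

[tall saw]: functor saw : (e -> ((e -> (t -> e)) -> t)), argument tall : e; result ((e -> (t -> e)) -> t).
[Rome believes]: functor believes : (((e -> e) -> (t -> t)) -> (e -> e)), argument Rome : ((e -> e) -> (t -> t)); result (e -> e).
[[Rome believes] red]: functor red : ((e -> e) -> (e -> (t -> e))), argument [Rome believes] : (e -> e); result (e -> (t -> e)).
[[tall saw] [[Rome believes] red]]: functor [tall saw] : ((e -> (t -> e)) -> t), argument [[Rome believes] red] : (e -> (t -> e)); result t.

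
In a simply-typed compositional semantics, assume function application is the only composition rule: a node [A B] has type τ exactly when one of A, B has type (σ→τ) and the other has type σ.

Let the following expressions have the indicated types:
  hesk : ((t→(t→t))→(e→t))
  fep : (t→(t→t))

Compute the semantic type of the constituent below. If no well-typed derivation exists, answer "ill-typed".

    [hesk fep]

At [hesk fep], hesk : ((t→(t→t))→(e→t)) takes fep : (t→(t→t)), giving (e→t).

(e→t)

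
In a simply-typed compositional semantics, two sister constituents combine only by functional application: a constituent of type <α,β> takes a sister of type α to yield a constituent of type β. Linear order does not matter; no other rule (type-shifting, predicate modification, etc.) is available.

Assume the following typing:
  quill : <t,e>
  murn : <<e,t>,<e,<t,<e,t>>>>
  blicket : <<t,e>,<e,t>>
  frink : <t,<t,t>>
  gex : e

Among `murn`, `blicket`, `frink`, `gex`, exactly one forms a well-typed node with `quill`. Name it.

blicket

murn : <<e,t>,<e,<t,<e,t>>>> — quill needs t; murn needs <e,t>; neither fits.
blicket — combines: blicket : <<t,e>,<e,t>> takes quill : <t,e> as argument, giving <e,t>.
frink : <t,<t,t>> — quill needs t; frink needs t; neither fits.
gex : e — quill needs t; gex needs nothing (atomic); neither fits.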